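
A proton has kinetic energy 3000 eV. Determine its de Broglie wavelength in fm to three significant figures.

λ = 523 fm

KE = 3000 eV = 4.806 × 10⁻¹⁶ J.
p = √(2mKE) = √(2 × 1.673 × 10⁻²⁷ × 4.806 × 10⁻¹⁶) = 1.268 × 10⁻²¹ kg·m/s.
λ = h/p = 6.626 × 10⁻³⁴ / 1.268 × 10⁻²¹ = 5.23 × 10⁻¹³ m = 523 fm.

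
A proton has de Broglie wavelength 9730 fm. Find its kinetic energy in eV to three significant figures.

p = h/λ = 6.626 × 10⁻³⁴ / 9.730 × 10⁻¹² = 6.810 × 10⁻²³ kg·m/s.
KE = p²/(2m) = (6.810 × 10⁻²³)² / (2 × 1.673 × 10⁻²⁷) = 1.386 × 10⁻¹⁸ J = 8.65 eV.

KE = 8.65 eV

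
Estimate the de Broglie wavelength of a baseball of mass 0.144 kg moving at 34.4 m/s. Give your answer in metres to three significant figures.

λ = 1.34 × 10⁻³⁴ m

p = mv = 0.144 × 34.4 = 4.954 kg·m/s.
λ = h/p = 6.626 × 10⁻³⁴ / 4.954 = 1.34 × 10⁻³⁴ m.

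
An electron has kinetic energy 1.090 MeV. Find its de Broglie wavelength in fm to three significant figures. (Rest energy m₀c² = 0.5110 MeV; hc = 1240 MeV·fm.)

Total energy E = KE + m₀c² = 1.090 + 0.5110 = 1.6010 MeV.
(pc)² = E² − (m₀c²)² = (1.6010)² − (0.5110)² = 2.302 MeV², so pc = 1.517 MeV.
λ = hc/(pc) = 1240 MeV·fm / 1.517 MeV = 817 fm.

λ = 817 fm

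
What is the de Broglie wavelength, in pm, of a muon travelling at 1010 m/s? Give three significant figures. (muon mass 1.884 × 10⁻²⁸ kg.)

λ = 3480 pm

p = mv = 1.884 × 10⁻²⁸ × 1010 = 1.903 × 10⁻²⁵ kg·m/s.
λ = h/p = 6.626 × 10⁻³⁴ / 1.903 × 10⁻²⁵ = 3.48 × 10⁻⁹ m = 3480 pm.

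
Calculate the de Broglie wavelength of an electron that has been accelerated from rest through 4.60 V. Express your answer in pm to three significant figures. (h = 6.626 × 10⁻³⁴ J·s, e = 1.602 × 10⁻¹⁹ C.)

λ = 572 pm

KE = eV = 1.602 × 10⁻¹⁹ × 4.600 = 7.369 × 10⁻¹⁹ J.
p = √(2mKE) = √(2 × 9.109 × 10⁻³¹ × 7.369 × 10⁻¹⁹) = 1.159 × 10⁻²⁴ kg·m/s.
λ = h/p = 6.626 × 10⁻³⁴ / 1.159 × 10⁻²⁴ = 5.72 × 10⁻¹⁰ m = 572 pm.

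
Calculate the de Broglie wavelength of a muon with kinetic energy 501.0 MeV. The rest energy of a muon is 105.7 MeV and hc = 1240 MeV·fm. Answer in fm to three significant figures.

λ = 2.08 fm

Total energy E = KE + m₀c² = 501.0 + 105.7 = 606.7 MeV.
(pc)² = E² − (m₀c²)² = (606.7)² − (105.7)² = 3.569 × 10⁵ MeV², so pc = 597.4 MeV.
λ = hc/(pc) = 1240 MeV·fm / 597.4 MeV = 2.08 fm.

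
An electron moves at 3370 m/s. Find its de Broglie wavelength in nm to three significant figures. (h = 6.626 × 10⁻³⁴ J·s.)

p = mv = 9.109 × 10⁻³¹ × 3370 = 3.070 × 10⁻²⁷ kg·m/s.
λ = h/p = 6.626 × 10⁻³⁴ / 3.070 × 10⁻²⁷ = 2.16 × 10⁻⁷ m = 216 nm.

λ = 216 nm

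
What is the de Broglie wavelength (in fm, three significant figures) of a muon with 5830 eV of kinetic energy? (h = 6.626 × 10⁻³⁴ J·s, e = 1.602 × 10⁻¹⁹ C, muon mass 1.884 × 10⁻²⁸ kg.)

λ = 1120 fm

KE = 5830 eV = 9.340 × 10⁻¹⁶ J.
p = √(2mKE) = √(2 × 1.884 × 10⁻²⁸ × 9.340 × 10⁻¹⁶) = 5.932 × 10⁻²² kg·m/s.
λ = h/p = 6.626 × 10⁻³⁴ / 5.932 × 10⁻²² = 1.12 × 10⁻¹² m = 1120 fm.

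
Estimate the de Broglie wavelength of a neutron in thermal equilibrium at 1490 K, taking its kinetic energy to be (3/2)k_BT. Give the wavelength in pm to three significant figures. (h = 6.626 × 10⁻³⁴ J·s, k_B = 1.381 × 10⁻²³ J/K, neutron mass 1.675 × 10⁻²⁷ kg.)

KE = (3/2)k_BT = 1.5 × 1.381 × 10⁻²³ × 1490 = 3.087 × 10⁻²⁰ J.
p = √(2mKE) = √(2 × 1.675 × 10⁻²⁷ × 3.087 × 10⁻²⁰) = 1.017 × 10⁻²³ kg·m/s.
λ = h/p = 6.52 × 10⁻¹¹ m = 65.2 pm.

λ = 65.2 pm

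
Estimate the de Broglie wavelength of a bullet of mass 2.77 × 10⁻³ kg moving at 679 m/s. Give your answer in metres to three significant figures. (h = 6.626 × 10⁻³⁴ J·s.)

λ = 3.52 × 10⁻³⁴ m

p = mv = 2.77 × 10⁻³ × 679 = 1.881 kg·m/s.
λ = h/p = 6.626 × 10⁻³⁴ / 1.881 = 3.52 × 10⁻³⁴ m.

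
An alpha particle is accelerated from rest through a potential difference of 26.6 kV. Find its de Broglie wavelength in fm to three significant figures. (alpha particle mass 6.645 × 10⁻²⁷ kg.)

λ = 62.3 fm

KE = 2eV = 2 × 1.602 × 10⁻¹⁹ × 2.660 × 10⁴ = 8.523 × 10⁻¹⁵ J.
p = √(2mKE) = √(2 × 6.645 × 10⁻²⁷ × 8.523 × 10⁻¹⁵) = 1.064 × 10⁻²⁰ kg·m/s.
λ = h/p = 6.626 × 10⁻³⁴ / 1.064 × 10⁻²⁰ = 6.23 × 10⁻¹⁴ m = 62.3 fm.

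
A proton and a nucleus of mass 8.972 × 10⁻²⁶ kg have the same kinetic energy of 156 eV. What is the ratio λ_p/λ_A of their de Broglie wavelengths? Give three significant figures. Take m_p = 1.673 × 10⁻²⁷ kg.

At fixed KE, p = √(2mKE) so λ = h/p ∝ 1/√m.
λ_p/λ_A = √(m_A/m_p) = √(8.972 × 10⁻²⁶/1.673 × 10⁻²⁷) = √(53.63) = 7.32.

λ_p/λ_A = 7.32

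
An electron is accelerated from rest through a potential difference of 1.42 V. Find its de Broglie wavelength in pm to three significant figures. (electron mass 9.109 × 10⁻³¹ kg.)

KE = eV = 1.602 × 10⁻¹⁹ × 1.420 = 2.275 × 10⁻¹⁹ J.
p = √(2mKE) = √(2 × 9.109 × 10⁻³¹ × 2.275 × 10⁻¹⁹) = 6.438 × 10⁻²⁵ kg·m/s.
λ = h/p = 6.626 × 10⁻³⁴ / 6.438 × 10⁻²⁵ = 1.03 × 10⁻⁹ m = 1030 pm.

λ = 1030 pm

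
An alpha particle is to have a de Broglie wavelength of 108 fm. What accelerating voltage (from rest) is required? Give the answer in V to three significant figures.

V = 8840 V

p = h/λ = 6.626 × 10⁻³⁴ / 1.080 × 10⁻¹³ = 6.135 × 10⁻²¹ kg·m/s.
KE = p²/(2m) = 2.832 × 10⁻¹⁵ J.
V = KE/2e = 2.832 × 10⁻¹⁵ / (2 × 1.602 × 10⁻¹⁹) = 8840 V.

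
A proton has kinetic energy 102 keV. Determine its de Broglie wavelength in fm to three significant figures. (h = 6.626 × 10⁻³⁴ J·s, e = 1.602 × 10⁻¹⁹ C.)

KE = 102 keV = 1.634 × 10⁻¹⁴ J.
p = √(2mKE) = √(2 × 1.673 × 10⁻²⁷ × 1.634 × 10⁻¹⁴) = 7.394 × 10⁻²¹ kg·m/s.
λ = h/p = 6.626 × 10⁻³⁴ / 7.394 × 10⁻²¹ = 8.96 × 10⁻¹⁴ m = 89.6 fm.

λ = 89.6 fm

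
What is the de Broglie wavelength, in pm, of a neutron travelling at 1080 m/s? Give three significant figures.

λ = 366 pm

p = mv = 1.675 × 10⁻²⁷ × 1080 = 1.809 × 10⁻²⁴ kg·m/s.
λ = h/p = 6.626 × 10⁻³⁴ / 1.809 × 10⁻²⁴ = 3.66 × 10⁻¹⁰ m = 366 pm.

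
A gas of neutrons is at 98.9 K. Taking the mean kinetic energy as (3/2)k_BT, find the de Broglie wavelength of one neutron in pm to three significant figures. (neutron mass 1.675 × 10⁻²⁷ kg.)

λ = 253 pm

KE = (3/2)k_BT = 1.5 × 1.381 × 10⁻²³ × 98.9 = 2.049 × 10⁻²¹ J.
p = √(2mKE) = √(2 × 1.675 × 10⁻²⁷ × 2.049 × 10⁻²¹) = 2.620 × 10⁻²⁴ kg·m/s.
λ = h/p = 2.53 × 10⁻¹⁰ m = 253 pm.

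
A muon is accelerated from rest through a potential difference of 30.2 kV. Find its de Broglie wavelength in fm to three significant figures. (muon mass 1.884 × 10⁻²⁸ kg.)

KE = eV = 1.602 × 10⁻¹⁹ × 3.020 × 10⁴ = 4.838 × 10⁻¹⁵ J.
p = √(2mKE) = √(2 × 1.884 × 10⁻²⁸ × 4.838 × 10⁻¹⁵) = 1.350 × 10⁻²¹ kg·m/s.
λ = h/p = 6.626 × 10⁻³⁴ / 1.350 × 10⁻²¹ = 4.91 × 10⁻¹³ m = 491 fm.

λ = 491 fm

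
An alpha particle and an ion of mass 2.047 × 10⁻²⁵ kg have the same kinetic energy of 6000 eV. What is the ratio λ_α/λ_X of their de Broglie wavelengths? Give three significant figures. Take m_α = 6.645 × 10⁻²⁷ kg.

At fixed KE, p = √(2mKE) so λ = h/p ∝ 1/√m.
λ_α/λ_X = √(m_X/m_α) = √(2.047 × 10⁻²⁵/6.645 × 10⁻²⁷) = √(30.81) = 5.55.

λ_α/λ_X = 5.55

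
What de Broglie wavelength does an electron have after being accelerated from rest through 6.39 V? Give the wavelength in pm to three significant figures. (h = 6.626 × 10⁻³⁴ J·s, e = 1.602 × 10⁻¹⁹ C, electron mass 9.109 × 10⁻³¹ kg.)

KE = eV = 1.602 × 10⁻¹⁹ × 6.390 = 1.024 × 10⁻¹⁸ J.
p = √(2mKE) = √(2 × 9.109 × 10⁻³¹ × 1.024 × 10⁻¹⁸) = 1.366 × 10⁻²⁴ kg·m/s.
λ = h/p = 6.626 × 10⁻³⁴ / 1.366 × 10⁻²⁴ = 4.85 × 10⁻¹⁰ m = 485 pm.

λ = 485 pm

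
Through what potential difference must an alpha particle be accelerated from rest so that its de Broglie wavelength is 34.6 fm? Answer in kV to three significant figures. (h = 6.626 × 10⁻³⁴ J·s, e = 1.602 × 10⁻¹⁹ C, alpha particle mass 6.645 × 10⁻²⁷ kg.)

p = h/λ = 6.626 × 10⁻³⁴ / 3.460 × 10⁻¹⁴ = 1.915 × 10⁻²⁰ kg·m/s.
KE = p²/(2m) = 2.759 × 10⁻¹⁴ J.
V = KE/2e = 2.759 × 10⁻¹⁴ / (2 × 1.602 × 10⁻¹⁹) = 86.1 kV.

V = 86.1 kV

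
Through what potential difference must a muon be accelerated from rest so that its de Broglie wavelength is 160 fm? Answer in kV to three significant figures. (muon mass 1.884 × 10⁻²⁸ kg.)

V = 284 kV

p = h/λ = 6.626 × 10⁻³⁴ / 1.600 × 10⁻¹³ = 4.141 × 10⁻²¹ kg·m/s.
KE = p²/(2m) = 4.551 × 10⁻¹⁴ J.
V = KE/e = 4.551 × 10⁻¹⁴ / (1.602 × 10⁻¹⁹) = 284 kV.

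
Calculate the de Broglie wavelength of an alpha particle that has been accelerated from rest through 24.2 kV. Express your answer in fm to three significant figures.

λ = 65.3 fm

KE = 2eV = 2 × 1.602 × 10⁻¹⁹ × 2.420 × 10⁴ = 7.754 × 10⁻¹⁵ J.
p = √(2mKE) = √(2 × 6.645 × 10⁻²⁷ × 7.754 × 10⁻¹⁵) = 1.015 × 10⁻²⁰ kg·m/s.
λ = h/p = 6.626 × 10⁻³⁴ / 1.015 × 10⁻²⁰ = 6.53 × 10⁻¹⁴ m = 65.3 fm.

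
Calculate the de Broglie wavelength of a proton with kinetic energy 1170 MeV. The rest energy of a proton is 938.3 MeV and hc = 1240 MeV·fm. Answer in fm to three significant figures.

λ = 0.657 fm

Total energy E = KE + m₀c² = 1170 + 938.3 = 2108.3 MeV.
(pc)² = E² − (m₀c²)² = (2108.3)² − (938.3)² = 3.565 × 10⁶ MeV², so pc = 1888 MeV.
λ = hc/(pc) = 1240 MeV·fm / 1888 MeV = 0.657 fm.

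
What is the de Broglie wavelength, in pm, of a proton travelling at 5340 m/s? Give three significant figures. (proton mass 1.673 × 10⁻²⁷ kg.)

λ = 74.2 pm

p = mv = 1.673 × 10⁻²⁷ × 5340 = 8.934 × 10⁻²⁴ kg·m/s.
λ = h/p = 6.626 × 10⁻³⁴ / 8.934 × 10⁻²⁴ = 7.42 × 10⁻¹¹ m = 74.2 pm.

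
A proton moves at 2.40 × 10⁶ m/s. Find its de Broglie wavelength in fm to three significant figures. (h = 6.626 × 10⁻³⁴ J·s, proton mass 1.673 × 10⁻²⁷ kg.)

λ = 165 fm

p = mv = 1.673 × 10⁻²⁷ × 2.40 × 10⁶ = 4.015 × 10⁻²¹ kg·m/s.
λ = h/p = 6.626 × 10⁻³⁴ / 4.015 × 10⁻²¹ = 1.65 × 10⁻¹³ m = 165 fm.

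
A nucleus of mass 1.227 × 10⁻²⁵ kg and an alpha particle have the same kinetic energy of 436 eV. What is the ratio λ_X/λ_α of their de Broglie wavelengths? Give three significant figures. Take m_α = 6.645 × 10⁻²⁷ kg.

λ_X/λ_α = 0.233

At fixed KE, p = √(2mKE) so λ = h/p ∝ 1/√m.
λ_X/λ_α = √(m_α/m_X) = √(6.645 × 10⁻²⁷/1.227 × 10⁻²⁵) = √(0.05416) = 0.233.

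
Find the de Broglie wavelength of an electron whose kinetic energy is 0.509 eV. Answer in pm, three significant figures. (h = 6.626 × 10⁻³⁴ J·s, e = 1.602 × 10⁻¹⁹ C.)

KE = 0.509 eV = 8.154 × 10⁻²⁰ J.
p = √(2mKE) = √(2 × 9.109 × 10⁻³¹ × 8.154 × 10⁻²⁰) = 3.854 × 10⁻²⁵ kg·m/s.
λ = h/p = 6.626 × 10⁻³⁴ / 3.854 × 10⁻²⁵ = 1.72 × 10⁻⁹ m = 1720 pm.

λ = 1720 pm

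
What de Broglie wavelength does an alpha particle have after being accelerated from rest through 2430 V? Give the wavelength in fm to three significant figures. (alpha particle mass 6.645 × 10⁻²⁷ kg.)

KE = 2eV = 2 × 1.602 × 10⁻¹⁹ × 2430 = 7.786 × 10⁻¹⁶ J.
p = √(2mKE) = √(2 × 6.645 × 10⁻²⁷ × 7.786 × 10⁻¹⁶) = 3.217 × 10⁻²¹ kg·m/s.
λ = h/p = 6.626 × 10⁻³⁴ / 3.217 × 10⁻²¹ = 2.06 × 10⁻¹³ m = 206 fm.

λ = 206 fm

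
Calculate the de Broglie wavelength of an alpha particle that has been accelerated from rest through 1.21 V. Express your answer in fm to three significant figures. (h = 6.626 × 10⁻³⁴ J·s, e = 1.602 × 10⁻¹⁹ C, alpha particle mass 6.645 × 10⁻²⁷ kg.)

KE = 2eV = 2 × 1.602 × 10⁻¹⁹ × 1.210 = 3.877 × 10⁻¹⁹ J.
p = √(2mKE) = √(2 × 6.645 × 10⁻²⁷ × 3.877 × 10⁻¹⁹) = 7.178 × 10⁻²³ kg·m/s.
λ = h/p = 6.626 × 10⁻³⁴ / 7.178 × 10⁻²³ = 9.23 × 10⁻¹² m = 9230 fm.

λ = 9230 fm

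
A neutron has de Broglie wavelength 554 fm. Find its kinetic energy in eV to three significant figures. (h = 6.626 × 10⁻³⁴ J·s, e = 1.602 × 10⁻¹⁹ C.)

KE = 2670 eV

p = h/λ = 6.626 × 10⁻³⁴ / 5.540 × 10⁻¹³ = 1.196 × 10⁻²¹ kg·m/s.
KE = p²/(2m) = (1.196 × 10⁻²¹)² / (2 × 1.675 × 10⁻²⁷) = 4.270 × 10⁻¹⁶ J = 2670 eV.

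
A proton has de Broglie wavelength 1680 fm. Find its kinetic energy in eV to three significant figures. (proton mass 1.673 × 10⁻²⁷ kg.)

KE = 290 eV

p = h/λ = 6.626 × 10⁻³⁴ / 1.680 × 10⁻¹² = 3.944 × 10⁻²² kg·m/s.
KE = p²/(2m) = (3.944 × 10⁻²²)² / (2 × 1.673 × 10⁻²⁷) = 4.649 × 10⁻¹⁷ J = 290 eV.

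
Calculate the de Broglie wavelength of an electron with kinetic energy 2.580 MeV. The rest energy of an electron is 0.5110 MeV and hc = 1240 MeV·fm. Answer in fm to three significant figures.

Total energy E = KE + m₀c² = 2.580 + 0.5110 = 3.0910 MeV.
(pc)² = E² − (m₀c²)² = (3.0910)² − (0.5110)² = 9.293 MeV², so pc = 3.048 MeV.
λ = hc/(pc) = 1240 MeV·fm / 3.048 MeV = 407 fm.

λ = 407 fm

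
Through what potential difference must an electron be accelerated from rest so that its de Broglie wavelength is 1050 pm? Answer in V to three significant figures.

p = h/λ = 6.626 × 10⁻³⁴ / 1.050 × 10⁻⁹ = 6.310 × 10⁻²⁵ kg·m/s.
KE = p²/(2m) = 2.186 × 10⁻¹⁹ J.
V = KE/e = 2.186 × 10⁻¹⁹ / (1.602 × 10⁻¹⁹) = 1.36 V.

V = 1.36 V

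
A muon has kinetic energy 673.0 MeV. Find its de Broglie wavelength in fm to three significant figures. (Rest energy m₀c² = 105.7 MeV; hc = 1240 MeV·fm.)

λ = 1.61 fm

Total energy E = KE + m₀c² = 673.0 + 105.7 = 778.7 MeV.
(pc)² = E² − (m₀c²)² = (778.7)² − (105.7)² = 5.952 × 10⁵ MeV², so pc = 771.5 MeV.
λ = hc/(pc) = 1240 MeV·fm / 771.5 MeV = 1.61 fm.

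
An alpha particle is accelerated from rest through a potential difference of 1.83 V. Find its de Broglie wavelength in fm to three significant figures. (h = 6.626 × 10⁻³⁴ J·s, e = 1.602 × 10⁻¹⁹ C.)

λ = 7510 fm

KE = 2eV = 2 × 1.602 × 10⁻¹⁹ × 1.830 = 5.863 × 10⁻¹⁹ J.
p = √(2mKE) = √(2 × 6.645 × 10⁻²⁷ × 5.863 × 10⁻¹⁹) = 8.827 × 10⁻²³ kg·m/s.
λ = h/p = 6.626 × 10⁻³⁴ / 8.827 × 10⁻²³ = 7.51 × 10⁻¹² m = 7510 fm.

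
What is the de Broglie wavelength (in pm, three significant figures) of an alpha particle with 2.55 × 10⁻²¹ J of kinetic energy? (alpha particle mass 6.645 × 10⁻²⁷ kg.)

λ = 114 pm

p = √(2mKE) = √(2 × 6.645 × 10⁻²⁷ × 2.550 × 10⁻²¹) = 5.821 × 10⁻²⁴ kg·m/s.
λ = h/p = 6.626 × 10⁻³⁴ / 5.821 × 10⁻²⁴ = 1.14 × 10⁻¹⁰ m = 114 pm.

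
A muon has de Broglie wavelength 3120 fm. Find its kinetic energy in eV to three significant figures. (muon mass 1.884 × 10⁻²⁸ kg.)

p = h/λ = 6.626 × 10⁻³⁴ / 3.120 × 10⁻¹² = 2.124 × 10⁻²² kg·m/s.
KE = p²/(2m) = (2.124 × 10⁻²²)² / (2 × 1.884 × 10⁻²⁸) = 1.197 × 10⁻¹⁶ J = 747 eV.

KE = 747 eV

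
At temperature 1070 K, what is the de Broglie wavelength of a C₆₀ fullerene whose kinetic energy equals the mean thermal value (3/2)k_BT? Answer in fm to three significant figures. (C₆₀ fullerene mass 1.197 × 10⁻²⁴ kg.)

KE = (3/2)k_BT = 1.5 × 1.381 × 10⁻²³ × 1070 = 2.217 × 10⁻²⁰ J.
p = √(2mKE) = √(2 × 1.197 × 10⁻²⁴ × 2.217 × 10⁻²⁰) = 2.304 × 10⁻²² kg·m/s.
λ = h/p = 2.88 × 10⁻¹² m = 2880 fm.

λ = 2880 fm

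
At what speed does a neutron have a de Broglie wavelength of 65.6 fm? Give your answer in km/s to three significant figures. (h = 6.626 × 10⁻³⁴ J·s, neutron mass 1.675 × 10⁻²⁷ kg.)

v = 6030 km/s

p = h/λ = 6.626 × 10⁻³⁴ / 6.560 × 10⁻¹⁴ = 1.010 × 10⁻²⁰ kg·m/s.
v = p/m = 1.010 × 10⁻²⁰ / 1.675 × 10⁻²⁷ = 6.03 × 10⁶ m/s = 6030 km/s.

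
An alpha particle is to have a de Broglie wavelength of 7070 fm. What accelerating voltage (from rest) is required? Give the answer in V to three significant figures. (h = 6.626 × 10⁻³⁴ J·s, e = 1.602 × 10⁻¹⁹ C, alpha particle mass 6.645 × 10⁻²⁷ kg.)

V = 2.06 V

p = h/λ = 6.626 × 10⁻³⁴ / 7.070 × 10⁻¹² = 9.372 × 10⁻²³ kg·m/s.
KE = p²/(2m) = 6.609 × 10⁻¹⁹ J.
V = KE/2e = 6.609 × 10⁻¹⁹ / (2 × 1.602 × 10⁻¹⁹) = 2.06 V.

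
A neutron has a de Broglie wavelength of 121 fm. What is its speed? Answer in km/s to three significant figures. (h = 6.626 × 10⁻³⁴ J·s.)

p = h/λ = 6.626 × 10⁻³⁴ / 1.210 × 10⁻¹³ = 5.476 × 10⁻²¹ kg·m/s.
v = p/m = 5.476 × 10⁻²¹ / 1.675 × 10⁻²⁷ = 3.27 × 10⁶ m/s = 3270 km/s.

v = 3270 km/s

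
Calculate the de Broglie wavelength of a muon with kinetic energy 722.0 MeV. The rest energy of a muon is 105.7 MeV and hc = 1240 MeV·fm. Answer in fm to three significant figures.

λ = 1.51 fm

Total energy E = KE + m₀c² = 722.0 + 105.7 = 827.7 MeV.
(pc)² = E² − (m₀c²)² = (827.7)² − (105.7)² = 6.739 × 10⁵ MeV², so pc = 820.9 MeV.
λ = hc/(pc) = 1240 MeV·fm / 820.9 MeV = 1.51 fm.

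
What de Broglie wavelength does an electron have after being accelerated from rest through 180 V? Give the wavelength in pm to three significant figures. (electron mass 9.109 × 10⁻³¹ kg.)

λ = 91.4 pm

KE = eV = 1.602 × 10⁻¹⁹ × 180.0 = 2.884 × 10⁻¹⁷ J.
p = √(2mKE) = √(2 × 9.109 × 10⁻³¹ × 2.884 × 10⁻¹⁷) = 7.248 × 10⁻²⁴ kg·m/s.
λ = h/p = 6.626 × 10⁻³⁴ / 7.248 × 10⁻²⁴ = 9.14 × 10⁻¹¹ m = 91.4 pm.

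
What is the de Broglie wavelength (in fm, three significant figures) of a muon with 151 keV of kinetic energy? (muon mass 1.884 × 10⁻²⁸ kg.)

KE = 151 keV = 2.419 × 10⁻¹⁴ J.
p = √(2mKE) = √(2 × 1.884 × 10⁻²⁸ × 2.419 × 10⁻¹⁴) = 3.019 × 10⁻²¹ kg·m/s.
λ = h/p = 6.626 × 10⁻³⁴ / 3.019 × 10⁻²¹ = 2.19 × 10⁻¹³ m = 219 fm.

λ = 219 fm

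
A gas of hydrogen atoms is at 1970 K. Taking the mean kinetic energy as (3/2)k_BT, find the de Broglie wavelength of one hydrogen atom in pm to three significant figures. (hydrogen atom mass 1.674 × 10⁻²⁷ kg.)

λ = 56.7 pm

KE = (3/2)k_BT = 1.5 × 1.381 × 10⁻²³ × 1970 = 4.081 × 10⁻²⁰ J.
p = √(2mKE) = √(2 × 1.674 × 10⁻²⁷ × 4.081 × 10⁻²⁰) = 1.169 × 10⁻²³ kg·m/s.
λ = h/p = 5.67 × 10⁻¹¹ m = 56.7 pm.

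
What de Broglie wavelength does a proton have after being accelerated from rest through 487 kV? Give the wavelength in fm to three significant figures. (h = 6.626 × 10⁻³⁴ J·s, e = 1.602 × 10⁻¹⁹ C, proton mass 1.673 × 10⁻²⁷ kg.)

λ = 41.0 fm

KE = eV = 1.602 × 10⁻¹⁹ × 4.870 × 10⁵ = 7.802 × 10⁻¹⁴ J.
p = √(2mKE) = √(2 × 1.673 × 10⁻²⁷ × 7.802 × 10⁻¹⁴) = 1.616 × 10⁻²⁰ kg·m/s.
λ = h/p = 6.626 × 10⁻³⁴ / 1.616 × 10⁻²⁰ = 4.10 × 10⁻¹⁴ m = 41.0 fm.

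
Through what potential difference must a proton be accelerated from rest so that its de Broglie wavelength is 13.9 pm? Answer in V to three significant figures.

V = 4.24 V

p = h/λ = 6.626 × 10⁻³⁴ / 1.390 × 10⁻¹¹ = 4.767 × 10⁻²³ kg·m/s.
KE = p²/(2m) = 6.791 × 10⁻¹⁹ J.
V = KE/e = 6.791 × 10⁻¹⁹ / (1.602 × 10⁻¹⁹) = 4.24 V.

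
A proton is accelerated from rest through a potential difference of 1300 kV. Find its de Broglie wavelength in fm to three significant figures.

KE = eV = 1.602 × 10⁻¹⁹ × 1.300 × 10⁶ = 2.083 × 10⁻¹³ J.
p = √(2mKE) = √(2 × 1.673 × 10⁻²⁷ × 2.083 × 10⁻¹³) = 2.640 × 10⁻²⁰ kg·m/s.
λ = h/p = 6.626 × 10⁻³⁴ / 2.640 × 10⁻²⁰ = 2.51 × 10⁻¹⁴ m = 25.1 fm.

λ = 25.1 fm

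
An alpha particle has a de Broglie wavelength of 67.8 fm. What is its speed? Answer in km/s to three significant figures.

p = h/λ = 6.626 × 10⁻³⁴ / 6.780 × 10⁻¹⁴ = 9.773 × 10⁻²¹ kg·m/s.
v = p/m = 9.773 × 10⁻²¹ / 6.645 × 10⁻²⁷ = 1.47 × 10⁶ m/s = 1470 km/s.

v = 1470 km/s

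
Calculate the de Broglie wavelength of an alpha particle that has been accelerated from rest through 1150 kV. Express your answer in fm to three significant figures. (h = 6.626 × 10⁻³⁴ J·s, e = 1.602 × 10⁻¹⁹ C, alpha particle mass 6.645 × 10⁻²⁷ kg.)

KE = 2eV = 2 × 1.602 × 10⁻¹⁹ × 1.150 × 10⁶ = 3.685 × 10⁻¹³ J.
p = √(2mKE) = √(2 × 6.645 × 10⁻²⁷ × 3.685 × 10⁻¹³) = 6.998 × 10⁻²⁰ kg·m/s.
λ = h/p = 6.626 × 10⁻³⁴ / 6.998 × 10⁻²⁰ = 9.47 × 10⁻¹⁵ m = 9.47 fm.

λ = 9.47 fm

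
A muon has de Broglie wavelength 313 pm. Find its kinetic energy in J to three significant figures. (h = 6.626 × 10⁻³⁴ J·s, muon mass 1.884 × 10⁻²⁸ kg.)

KE = 1.19 × 10⁻²⁰ J

p = h/λ = 6.626 × 10⁻³⁴ / 3.130 × 10⁻¹⁰ = 2.117 × 10⁻²⁴ kg·m/s.
KE = p²/(2m) = (2.117 × 10⁻²⁴)² / (2 × 1.884 × 10⁻²⁸) = 1.189 × 10⁻²⁰ J = 1.19 × 10⁻²⁰ J.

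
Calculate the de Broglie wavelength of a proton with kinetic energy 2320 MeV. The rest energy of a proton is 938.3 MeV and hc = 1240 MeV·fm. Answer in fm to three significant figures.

λ = 0.397 fm

Total energy E = KE + m₀c² = 2320 + 938.3 = 3258.3 MeV.
(pc)² = E² − (m₀c²)² = (3258.3)² − (938.3)² = 9.736 × 10⁶ MeV², so pc = 3120 MeV.
λ = hc/(pc) = 1240 MeV·fm / 3120 MeV = 0.397 fm.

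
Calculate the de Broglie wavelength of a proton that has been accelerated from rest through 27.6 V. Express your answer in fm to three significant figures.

λ = 5450 fm

KE = eV = 1.602 × 10⁻¹⁹ × 27.60 = 4.422 × 10⁻¹⁸ J.
p = √(2mKE) = √(2 × 1.673 × 10⁻²⁷ × 4.422 × 10⁻¹⁸) = 1.216 × 10⁻²² kg·m/s.
λ = h/p = 6.626 × 10⁻³⁴ / 1.216 × 10⁻²² = 5.45 × 10⁻¹² m = 5450 fm.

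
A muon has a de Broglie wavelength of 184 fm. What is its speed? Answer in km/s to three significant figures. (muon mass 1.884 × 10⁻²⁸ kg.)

v = 1.91 × 10⁴ km/s

p = h/λ = 6.626 × 10⁻³⁴ / 1.840 × 10⁻¹³ = 3.601 × 10⁻²¹ kg·m/s.
v = p/m = 3.601 × 10⁻²¹ / 1.884 × 10⁻²⁸ = 1.91 × 10⁷ m/s = 1.91 × 10⁴ km/s.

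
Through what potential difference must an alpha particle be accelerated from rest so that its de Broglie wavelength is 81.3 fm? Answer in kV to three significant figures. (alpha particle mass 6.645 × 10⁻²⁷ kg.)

V = 15.6 kV

p = h/λ = 6.626 × 10⁻³⁴ / 8.130 × 10⁻¹⁴ = 8.150 × 10⁻²¹ kg·m/s.
KE = p²/(2m) = 4.998 × 10⁻¹⁵ J.
V = KE/2e = 4.998 × 10⁻¹⁵ / (2 × 1.602 × 10⁻¹⁹) = 15.6 kV.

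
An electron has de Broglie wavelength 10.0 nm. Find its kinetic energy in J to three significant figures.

p = h/λ = 6.626 × 10⁻³⁴ / 1.000 × 10⁻⁸ = 6.626 × 10⁻²⁶ kg·m/s.
KE = p²/(2m) = (6.626 × 10⁻²⁶)² / (2 × 9.109 × 10⁻³¹) = 2.410 × 10⁻²¹ J = 2.41 × 10⁻²¹ J.

KE = 2.41 × 10⁻²¹ J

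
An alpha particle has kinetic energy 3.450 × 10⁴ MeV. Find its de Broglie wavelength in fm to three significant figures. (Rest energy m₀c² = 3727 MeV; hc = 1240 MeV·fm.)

Total energy E = KE + m₀c² = 3.450 × 10⁴ + 3727 = 38227 MeV.
(pc)² = E² − (m₀c²)² = (38227)² − (3727)² = 1.447 × 10⁹ MeV², so pc = 3.804 × 10⁴ MeV.
λ = hc/(pc) = 1240 MeV·fm / 3.804 × 10⁴ MeV = 0.0326 fm.

λ = 0.0326 fm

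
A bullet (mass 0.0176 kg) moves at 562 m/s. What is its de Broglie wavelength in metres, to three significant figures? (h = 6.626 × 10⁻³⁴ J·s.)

p = mv = 0.0176 × 562 = 9.891 kg·m/s.
λ = h/p = 6.626 × 10⁻³⁴ / 9.891 = 6.70 × 10⁻³⁵ m.

λ = 6.70 × 10⁻³⁵ m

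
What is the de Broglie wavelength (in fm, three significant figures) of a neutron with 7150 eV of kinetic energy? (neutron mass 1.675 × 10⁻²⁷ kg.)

λ = 338 fm

KE = 7150 eV = 1.145 × 10⁻¹⁵ J.
p = √(2mKE) = √(2 × 1.675 × 10⁻²⁷ × 1.145 × 10⁻¹⁵) = 1.959 × 10⁻²¹ kg·m/s.
λ = h/p = 6.626 × 10⁻³⁴ / 1.959 × 10⁻²¹ = 3.38 × 10⁻¹³ m = 338 fm.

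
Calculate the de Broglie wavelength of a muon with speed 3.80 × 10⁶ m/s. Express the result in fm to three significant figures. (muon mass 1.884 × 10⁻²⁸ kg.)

p = mv = 1.884 × 10⁻²⁸ × 3.80 × 10⁶ = 7.159 × 10⁻²² kg·m/s.
λ = h/p = 6.626 × 10⁻³⁴ / 7.159 × 10⁻²² = 9.26 × 10⁻¹³ m = 926 fm.

λ = 926 fm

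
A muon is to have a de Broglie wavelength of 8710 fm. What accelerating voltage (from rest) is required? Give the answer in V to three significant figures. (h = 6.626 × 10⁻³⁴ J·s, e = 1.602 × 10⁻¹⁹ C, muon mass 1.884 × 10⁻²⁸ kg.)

V = 95.9 V

p = h/λ = 6.626 × 10⁻³⁴ / 8.710 × 10⁻¹² = 7.607 × 10⁻²³ kg·m/s.
KE = p²/(2m) = 1.536 × 10⁻¹⁷ J.
V = KE/e = 1.536 × 10⁻¹⁷ / (1.602 × 10⁻¹⁹) = 95.9 V.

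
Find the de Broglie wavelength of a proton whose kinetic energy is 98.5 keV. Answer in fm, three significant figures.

λ = 91.2 fm

KE = 98.5 keV = 1.578 × 10⁻¹⁴ J.
p = √(2mKE) = √(2 × 1.673 × 10⁻²⁷ × 1.578 × 10⁻¹⁴) = 7.266 × 10⁻²¹ kg·m/s.
λ = h/p = 6.626 × 10⁻³⁴ / 7.266 × 10⁻²¹ = 9.12 × 10⁻¹⁴ m = 91.2 fm.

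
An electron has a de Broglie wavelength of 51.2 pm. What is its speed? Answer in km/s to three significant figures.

p = h/λ = 6.626 × 10⁻³⁴ / 5.120 × 10⁻¹¹ = 1.294 × 10⁻²³ kg·m/s.
v = p/m = 1.294 × 10⁻²³ / 9.109 × 10⁻³¹ = 1.42 × 10⁷ m/s = 1.42 × 10⁴ km/s.

v = 1.42 × 10⁴ km/s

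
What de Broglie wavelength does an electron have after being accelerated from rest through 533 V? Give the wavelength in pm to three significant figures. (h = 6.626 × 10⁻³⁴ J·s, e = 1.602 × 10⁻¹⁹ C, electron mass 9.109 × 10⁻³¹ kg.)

KE = eV = 1.602 × 10⁻¹⁹ × 533.0 = 8.539 × 10⁻¹⁷ J.
p = √(2mKE) = √(2 × 9.109 × 10⁻³¹ × 8.539 × 10⁻¹⁷) = 1.247 × 10⁻²³ kg·m/s.
λ = h/p = 6.626 × 10⁻³⁴ / 1.247 × 10⁻²³ = 5.31 × 10⁻¹¹ m = 53.1 pm.

λ = 53.1 pm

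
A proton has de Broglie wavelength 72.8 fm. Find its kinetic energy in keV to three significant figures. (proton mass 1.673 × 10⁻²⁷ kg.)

p = h/λ = 6.626 × 10⁻³⁴ / 7.280 × 10⁻¹⁴ = 9.102 × 10⁻²¹ kg·m/s.
KE = p²/(2m) = (9.102 × 10⁻²¹)² / (2 × 1.673 × 10⁻²⁷) = 2.476 × 10⁻¹⁴ J = 155 keV.

KE = 155 keV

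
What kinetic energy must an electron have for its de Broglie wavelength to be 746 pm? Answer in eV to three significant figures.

p = h/λ = 6.626 × 10⁻³⁴ / 7.460 × 10⁻¹⁰ = 8.882 × 10⁻²⁵ kg·m/s.
KE = p²/(2m) = (8.882 × 10⁻²⁵)² / (2 × 9.109 × 10⁻³¹) = 4.330 × 10⁻¹⁹ J = 2.70 eV.

KE = 2.70 eV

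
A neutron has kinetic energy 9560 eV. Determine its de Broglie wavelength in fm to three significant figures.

λ = 293 fm

KE = 9560 eV = 1.532 × 10⁻¹⁵ J.
p = √(2mKE) = √(2 × 1.675 × 10⁻²⁷ × 1.532 × 10⁻¹⁵) = 2.265 × 10⁻²¹ kg·m/s.
λ = h/p = 6.626 × 10⁻³⁴ / 2.265 × 10⁻²¹ = 2.93 × 10⁻¹³ m = 293 fm.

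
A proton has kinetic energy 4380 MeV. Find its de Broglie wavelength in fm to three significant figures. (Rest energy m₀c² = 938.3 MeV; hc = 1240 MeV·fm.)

λ = 0.237 fm

Total energy E = KE + m₀c² = 4380 + 938.3 = 5318.3 MeV.
(pc)² = E² − (m₀c²)² = (5318.3)² − (938.3)² = 2.740 × 10⁷ MeV², so pc = 5235 MeV.
λ = hc/(pc) = 1240 MeV·fm / 5235 MeV = 0.237 fm.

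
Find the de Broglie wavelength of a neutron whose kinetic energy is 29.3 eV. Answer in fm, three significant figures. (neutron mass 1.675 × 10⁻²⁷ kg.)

KE = 29.3 eV = 4.694 × 10⁻¹⁸ J.
p = √(2mKE) = √(2 × 1.675 × 10⁻²⁷ × 4.694 × 10⁻¹⁸) = 1.254 × 10⁻²² kg·m/s.
λ = h/p = 6.626 × 10⁻³⁴ / 1.254 × 10⁻²² = 5.28 × 10⁻¹² m = 5280 fm.

λ = 5280 fm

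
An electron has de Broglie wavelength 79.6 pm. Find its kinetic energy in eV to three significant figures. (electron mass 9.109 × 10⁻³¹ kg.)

p = h/λ = 6.626 × 10⁻³⁴ / 7.960 × 10⁻¹¹ = 8.324 × 10⁻²⁴ kg·m/s.
KE = p²/(2m) = (8.324 × 10⁻²⁴)² / (2 × 9.109 × 10⁻³¹) = 3.803 × 10⁻¹⁷ J = 237 eV.

KE = 237 eV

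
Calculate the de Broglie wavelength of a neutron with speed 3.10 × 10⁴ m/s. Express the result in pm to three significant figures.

p = mv = 1.675 × 10⁻²⁷ × 3.10 × 10⁴ = 5.192 × 10⁻²³ kg·m/s.
λ = h/p = 6.626 × 10⁻³⁴ / 5.192 × 10⁻²³ = 1.28 × 10⁻¹¹ m = 12.8 pm.

λ = 12.8 pm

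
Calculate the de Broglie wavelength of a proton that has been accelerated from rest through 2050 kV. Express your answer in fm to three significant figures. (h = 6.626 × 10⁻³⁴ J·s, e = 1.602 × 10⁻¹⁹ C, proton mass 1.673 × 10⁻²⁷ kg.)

λ = 20.0 fm

KE = eV = 1.602 × 10⁻¹⁹ × 2.050 × 10⁶ = 3.284 × 10⁻¹³ J.
p = √(2mKE) = √(2 × 1.673 × 10⁻²⁷ × 3.284 × 10⁻¹³) = 3.315 × 10⁻²⁰ kg·m/s.
λ = h/p = 6.626 × 10⁻³⁴ / 3.315 × 10⁻²⁰ = 2.00 × 10⁻¹⁴ m = 20.0 fm.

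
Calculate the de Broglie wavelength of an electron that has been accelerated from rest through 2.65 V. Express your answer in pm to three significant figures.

λ = 753 pm

KE = eV = 1.602 × 10⁻¹⁹ × 2.650 = 4.245 × 10⁻¹⁹ J.
p = √(2mKE) = √(2 × 9.109 × 10⁻³¹ × 4.245 × 10⁻¹⁹) = 8.794 × 10⁻²⁵ kg·m/s.
λ = h/p = 6.626 × 10⁻³⁴ / 8.794 × 10⁻²⁵ = 7.53 × 10⁻¹⁰ m = 753 pm.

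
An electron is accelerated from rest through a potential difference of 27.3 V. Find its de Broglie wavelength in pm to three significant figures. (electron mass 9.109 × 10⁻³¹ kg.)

λ = 235 pm

KE = eV = 1.602 × 10⁻¹⁹ × 27.30 = 4.373 × 10⁻¹⁸ J.
p = √(2mKE) = √(2 × 9.109 × 10⁻³¹ × 4.373 × 10⁻¹⁸) = 2.823 × 10⁻²⁴ kg·m/s.
λ = h/p = 6.626 × 10⁻³⁴ / 2.823 × 10⁻²⁴ = 2.35 × 10⁻¹⁰ m = 235 pm.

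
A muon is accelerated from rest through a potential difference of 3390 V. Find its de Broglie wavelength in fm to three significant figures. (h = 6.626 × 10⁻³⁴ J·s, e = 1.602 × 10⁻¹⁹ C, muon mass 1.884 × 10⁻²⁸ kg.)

KE = eV = 1.602 × 10⁻¹⁹ × 3390 = 5.431 × 10⁻¹⁶ J.
p = √(2mKE) = √(2 × 1.884 × 10⁻²⁸ × 5.431 × 10⁻¹⁶) = 4.524 × 10⁻²² kg·m/s.
λ = h/p = 6.626 × 10⁻³⁴ / 4.524 × 10⁻²² = 1.46 × 10⁻¹² m = 1460 fm.

λ = 1460 fm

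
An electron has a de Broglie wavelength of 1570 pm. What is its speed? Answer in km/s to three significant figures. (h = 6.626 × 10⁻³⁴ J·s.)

p = h/λ = 6.626 × 10⁻³⁴ / 1.570 × 10⁻⁹ = 4.220 × 10⁻²⁵ kg·m/s.
v = p/m = 4.220 × 10⁻²⁵ / 9.109 × 10⁻³¹ = 4.63 × 10⁵ m/s = 463 km/s.

v = 463 km/s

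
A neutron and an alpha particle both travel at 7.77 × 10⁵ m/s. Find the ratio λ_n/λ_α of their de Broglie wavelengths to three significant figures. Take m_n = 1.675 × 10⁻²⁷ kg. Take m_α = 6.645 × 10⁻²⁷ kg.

At fixed v, p = mv so λ = h/(mv) ∝ 1/m.
λ_n/λ_α = m_α/m_n = 6.645 × 10⁻²⁷/1.675 × 10⁻²⁷ = 3.97.

λ_n/λ_α = 3.97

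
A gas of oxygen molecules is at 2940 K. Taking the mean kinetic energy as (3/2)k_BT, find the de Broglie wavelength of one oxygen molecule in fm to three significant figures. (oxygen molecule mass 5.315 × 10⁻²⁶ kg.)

λ = 8240 fm

KE = (3/2)k_BT = 1.5 × 1.381 × 10⁻²³ × 2940 = 6.090 × 10⁻²⁰ J.
p = √(2mKE) = √(2 × 5.315 × 10⁻²⁶ × 6.090 × 10⁻²⁰) = 8.046 × 10⁻²³ kg·m/s.
λ = h/p = 8.24 × 10⁻¹² m = 8240 fm.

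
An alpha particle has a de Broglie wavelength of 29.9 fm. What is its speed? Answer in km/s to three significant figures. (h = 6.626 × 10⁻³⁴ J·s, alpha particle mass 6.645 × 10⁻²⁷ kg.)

p = h/λ = 6.626 × 10⁻³⁴ / 2.990 × 10⁻¹⁴ = 2.216 × 10⁻²⁰ kg·m/s.
v = p/m = 2.216 × 10⁻²⁰ / 6.645 × 10⁻²⁷ = 3.33 × 10⁶ m/s = 3330 km/s.

v = 3330 km/s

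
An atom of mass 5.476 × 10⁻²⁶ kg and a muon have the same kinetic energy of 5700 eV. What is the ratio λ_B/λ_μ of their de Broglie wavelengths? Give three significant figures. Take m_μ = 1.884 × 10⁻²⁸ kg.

λ_B/λ_μ = 0.0587

At fixed KE, p = √(2mKE) so λ = h/p ∝ 1/√m.
λ_B/λ_μ = √(m_μ/m_B) = √(1.884 × 10⁻²⁸/5.476 × 10⁻²⁶) = √(3.440 × 10⁻³) = 0.0587.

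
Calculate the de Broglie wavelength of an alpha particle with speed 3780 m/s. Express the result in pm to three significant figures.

λ = 26.4 pm

p = mv = 6.645 × 10⁻²⁷ × 3780 = 2.512 × 10⁻²³ kg·m/s.
λ = h/p = 6.626 × 10⁻³⁴ / 2.512 × 10⁻²³ = 2.64 × 10⁻¹¹ m = 26.4 pm.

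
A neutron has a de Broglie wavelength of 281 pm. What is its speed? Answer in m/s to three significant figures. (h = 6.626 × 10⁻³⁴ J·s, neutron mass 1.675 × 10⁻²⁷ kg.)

p = h/λ = 6.626 × 10⁻³⁴ / 2.810 × 10⁻¹⁰ = 2.358 × 10⁻²⁴ kg·m/s.
v = p/m = 2.358 × 10⁻²⁴ / 1.675 × 10⁻²⁷ = 1.41 × 10³ m/s = 1410 m/s.

v = 1410 m/s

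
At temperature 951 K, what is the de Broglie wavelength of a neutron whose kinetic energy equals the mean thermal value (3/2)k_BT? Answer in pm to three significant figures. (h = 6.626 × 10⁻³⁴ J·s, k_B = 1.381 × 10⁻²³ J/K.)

KE = (3/2)k_BT = 1.5 × 1.381 × 10⁻²³ × 951 = 1.970 × 10⁻²⁰ J.
p = √(2mKE) = √(2 × 1.675 × 10⁻²⁷ × 1.970 × 10⁻²⁰) = 8.124 × 10⁻²⁴ kg·m/s.
λ = h/p = 8.16 × 10⁻¹¹ m = 81.6 pm.

λ = 81.6 pm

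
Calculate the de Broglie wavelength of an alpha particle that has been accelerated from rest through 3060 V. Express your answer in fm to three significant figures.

KE = 2eV = 2 × 1.602 × 10⁻¹⁹ × 3060 = 9.804 × 10⁻¹⁶ J.
p = √(2mKE) = √(2 × 6.645 × 10⁻²⁷ × 9.804 × 10⁻¹⁶) = 3.610 × 10⁻²¹ kg·m/s.
λ = h/p = 6.626 × 10⁻³⁴ / 3.610 × 10⁻²¹ = 1.84 × 10⁻¹³ m = 184 fm.

λ = 184 fm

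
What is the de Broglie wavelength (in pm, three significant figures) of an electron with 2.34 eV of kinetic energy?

λ = 802 pm

KE = 2.34 eV = 3.749 × 10⁻¹⁹ J.
p = √(2mKE) = √(2 × 9.109 × 10⁻³¹ × 3.749 × 10⁻¹⁹) = 8.264 × 10⁻²⁵ kg·m/s.
λ = h/p = 6.626 × 10⁻³⁴ / 8.264 × 10⁻²⁵ = 8.02 × 10⁻¹⁰ m = 802 pm.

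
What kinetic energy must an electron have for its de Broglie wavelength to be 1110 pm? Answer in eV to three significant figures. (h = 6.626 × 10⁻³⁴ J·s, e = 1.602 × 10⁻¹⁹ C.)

p = h/λ = 6.626 × 10⁻³⁴ / 1.110 × 10⁻⁹ = 5.969 × 10⁻²⁵ kg·m/s.
KE = p²/(2m) = (5.969 × 10⁻²⁵)² / (2 × 9.109 × 10⁻³¹) = 1.956 × 10⁻¹⁹ J = 1.22 eV.

KE = 1.22 eV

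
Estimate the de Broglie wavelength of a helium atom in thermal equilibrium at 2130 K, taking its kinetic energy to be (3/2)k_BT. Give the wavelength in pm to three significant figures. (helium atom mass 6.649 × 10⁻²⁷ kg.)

KE = (3/2)k_BT = 1.5 × 1.381 × 10⁻²³ × 2130 = 4.412 × 10⁻²⁰ J.
p = √(2mKE) = √(2 × 6.649 × 10⁻²⁷ × 4.412 × 10⁻²⁰) = 2.422 × 10⁻²³ kg·m/s.
λ = h/p = 2.74 × 10⁻¹¹ m = 27.4 pm.

λ = 27.4 pm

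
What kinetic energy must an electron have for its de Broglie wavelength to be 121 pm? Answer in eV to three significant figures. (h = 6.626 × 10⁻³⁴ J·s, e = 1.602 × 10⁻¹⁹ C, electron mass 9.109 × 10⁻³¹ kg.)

KE = 103 eV

p = h/λ = 6.626 × 10⁻³⁴ / 1.210 × 10⁻¹⁰ = 5.476 × 10⁻²⁴ kg·m/s.
KE = p²/(2m) = (5.476 × 10⁻²⁴)² / (2 × 9.109 × 10⁻³¹) = 1.646 × 10⁻¹⁷ J = 103 eV.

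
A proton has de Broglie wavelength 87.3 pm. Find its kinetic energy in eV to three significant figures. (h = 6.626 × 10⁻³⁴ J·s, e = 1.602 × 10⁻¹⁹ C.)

p = h/λ = 6.626 × 10⁻³⁴ / 8.730 × 10⁻¹¹ = 7.590 × 10⁻²⁴ kg·m/s.
KE = p²/(2m) = (7.590 × 10⁻²⁴)² / (2 × 1.673 × 10⁻²⁷) = 1.722 × 10⁻²⁰ J = 0.107 eV.

KE = 0.107 eV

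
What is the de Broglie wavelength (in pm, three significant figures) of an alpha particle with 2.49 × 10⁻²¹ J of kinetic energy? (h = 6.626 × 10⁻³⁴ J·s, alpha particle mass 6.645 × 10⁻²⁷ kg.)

p = √(2mKE) = √(2 × 6.645 × 10⁻²⁷ × 2.490 × 10⁻²¹) = 5.753 × 10⁻²⁴ kg·m/s.
λ = h/p = 6.626 × 10⁻³⁴ / 5.753 × 10⁻²⁴ = 1.15 × 10⁻¹⁰ m = 115 pm.

λ = 115 pm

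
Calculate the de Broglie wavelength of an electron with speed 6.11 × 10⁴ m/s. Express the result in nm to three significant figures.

p = mv = 9.109 × 10⁻³¹ × 6.11 × 10⁴ = 5.566 × 10⁻²⁶ kg·m/s.
λ = h/p = 6.626 × 10⁻³⁴ / 5.566 × 10⁻²⁶ = 1.19 × 10⁻⁸ m = 11.9 nm.

λ = 11.9 nm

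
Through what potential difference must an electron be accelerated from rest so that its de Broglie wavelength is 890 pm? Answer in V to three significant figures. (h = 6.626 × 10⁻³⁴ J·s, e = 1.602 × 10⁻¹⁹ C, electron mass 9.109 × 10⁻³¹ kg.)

V = 1.90 V

p = h/λ = 6.626 × 10⁻³⁴ / 8.900 × 10⁻¹⁰ = 7.445 × 10⁻²⁵ kg·m/s.
KE = p²/(2m) = 3.042 × 10⁻¹⁹ J.
V = KE/e = 3.042 × 10⁻¹⁹ / (1.602 × 10⁻¹⁹) = 1.90 V.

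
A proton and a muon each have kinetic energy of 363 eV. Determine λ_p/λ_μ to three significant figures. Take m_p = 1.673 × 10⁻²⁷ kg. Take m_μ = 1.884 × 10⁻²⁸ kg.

λ_p/λ_μ = 0.336

At fixed KE, p = √(2mKE) so λ = h/p ∝ 1/√m.
λ_p/λ_μ = √(m_μ/m_p) = √(1.884 × 10⁻²⁸/1.673 × 10⁻²⁷) = √(0.1126) = 0.336.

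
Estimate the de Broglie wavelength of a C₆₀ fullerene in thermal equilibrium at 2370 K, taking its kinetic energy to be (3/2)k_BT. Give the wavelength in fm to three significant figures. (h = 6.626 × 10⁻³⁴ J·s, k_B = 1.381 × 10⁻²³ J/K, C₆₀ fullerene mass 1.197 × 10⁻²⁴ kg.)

λ = 1930 fm

KE = (3/2)k_BT = 1.5 × 1.381 × 10⁻²³ × 2370 = 4.909 × 10⁻²⁰ J.
p = √(2mKE) = √(2 × 1.197 × 10⁻²⁴ × 4.909 × 10⁻²⁰) = 3.428 × 10⁻²² kg·m/s.
λ = h/p = 1.93 × 10⁻¹² m = 1930 fm.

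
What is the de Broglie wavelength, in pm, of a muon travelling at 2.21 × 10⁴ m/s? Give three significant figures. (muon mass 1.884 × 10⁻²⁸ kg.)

p = mv = 1.884 × 10⁻²⁸ × 2.21 × 10⁴ = 4.164 × 10⁻²⁴ kg·m/s.
λ = h/p = 6.626 × 10⁻³⁴ / 4.164 × 10⁻²⁴ = 1.59 × 10⁻¹⁰ m = 159 pm.

λ = 159 pm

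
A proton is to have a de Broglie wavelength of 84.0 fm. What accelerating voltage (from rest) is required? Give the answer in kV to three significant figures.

p = h/λ = 6.626 × 10⁻³⁴ / 8.400 × 10⁻¹⁴ = 7.888 × 10⁻²¹ kg·m/s.
KE = p²/(2m) = 1.860 × 10⁻¹⁴ J.
V = KE/e = 1.860 × 10⁻¹⁴ / (1.602 × 10⁻¹⁹) = 116 kV.

V = 116 kV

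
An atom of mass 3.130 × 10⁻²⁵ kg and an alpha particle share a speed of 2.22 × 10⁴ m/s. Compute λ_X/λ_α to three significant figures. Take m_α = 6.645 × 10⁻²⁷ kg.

At fixed v, p = mv so λ = h/(mv) ∝ 1/m.
λ_X/λ_α = m_α/m_X = 6.645 × 10⁻²⁷/3.130 × 10⁻²⁵ = 0.0212.

λ_X/λ_α = 0.0212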